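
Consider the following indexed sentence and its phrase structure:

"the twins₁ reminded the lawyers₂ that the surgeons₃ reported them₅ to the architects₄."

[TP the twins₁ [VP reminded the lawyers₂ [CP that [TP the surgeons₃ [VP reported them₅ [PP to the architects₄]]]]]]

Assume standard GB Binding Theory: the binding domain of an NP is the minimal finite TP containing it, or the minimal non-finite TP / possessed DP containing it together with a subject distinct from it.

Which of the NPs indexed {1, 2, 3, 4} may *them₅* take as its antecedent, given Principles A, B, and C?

*them* is a pronoun, so Principle B applies: it must be free in its binding domain.
Binding domain of *them₅*: the embedded TP, whose subject is the surgeons₃.
*the twins₁* c-commands the pronoun but from outside its binding domain, and is not c-commanded by it → coindexation permitted.
*the lawyers₂* c-commands the pronoun but from outside its binding domain, and is not c-commanded by it → coindexation permitted.
*the surgeons₃* c-commands the pronoun within its binding domain → coindexation would violate Principle B.
*the architects₄*: the pronoun c-commands this R-expression → coindexation would violate Principle C on *the architects₄*.

{1, 2}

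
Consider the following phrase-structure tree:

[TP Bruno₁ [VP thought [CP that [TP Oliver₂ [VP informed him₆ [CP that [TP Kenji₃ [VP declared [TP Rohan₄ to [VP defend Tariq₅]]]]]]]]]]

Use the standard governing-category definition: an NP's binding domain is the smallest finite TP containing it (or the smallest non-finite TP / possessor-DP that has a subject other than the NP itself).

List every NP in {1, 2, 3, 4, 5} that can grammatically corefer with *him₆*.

*him* is a pronoun, so Principle B applies: it must be free in its binding domain.
Binding domain of *him₆*: the embedded TP, whose subject is Oliver₂.
*Bruno₁* c-commands the pronoun but from outside its binding domain, and is not c-commanded by it → coindexation permitted.
*Oliver₂* c-commands the pronoun within its binding domain → coindexation would violate Principle B.
*Kenji₃*: the pronoun c-commands this R-expression → coindexation would violate Principle C on *Kenji₃*.
*Rohan₄*: the pronoun c-commands this R-expression → coindexation would violate Principle C on *Rohan₄*.
*Tariq₅*: the pronoun c-commands this R-expression → coindexation would violate Principle C on *Tariq₅*.

{1}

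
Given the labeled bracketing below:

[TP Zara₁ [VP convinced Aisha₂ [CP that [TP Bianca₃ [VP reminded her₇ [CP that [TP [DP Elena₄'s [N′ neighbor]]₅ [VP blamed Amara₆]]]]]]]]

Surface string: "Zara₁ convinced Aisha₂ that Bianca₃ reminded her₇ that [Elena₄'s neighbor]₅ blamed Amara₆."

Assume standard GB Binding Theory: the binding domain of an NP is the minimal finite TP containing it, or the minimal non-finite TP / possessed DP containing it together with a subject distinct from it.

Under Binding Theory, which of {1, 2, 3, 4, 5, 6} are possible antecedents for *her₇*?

*her* is a pronoun, so Principle B applies: it must be free in its binding domain.
Binding domain of *her₇*: the embedded TP, whose subject is Bianca₃.
*Zara₁* c-commands the pronoun but from outside its binding domain, and is not c-commanded by it → coindexation permitted.
*Aisha₂* c-commands the pronoun but from outside its binding domain, and is not c-commanded by it → coindexation permitted.
*Bianca₃* c-commands the pronoun within its binding domain → coindexation would violate Principle B.
*Elena₄*: the pronoun c-commands this R-expression → coindexation would violate Principle C on *Elena₄*.
*[Elena₄'s neighbor]₅*: the pronoun c-commands this R-expression → coindexation would violate Principle C on *[Elena₄'s neighbor]₅*.
*Amara₆*: the pronoun c-commands this R-expression → coindexation would violate Principle C on *Amara₆*.

{1, 2}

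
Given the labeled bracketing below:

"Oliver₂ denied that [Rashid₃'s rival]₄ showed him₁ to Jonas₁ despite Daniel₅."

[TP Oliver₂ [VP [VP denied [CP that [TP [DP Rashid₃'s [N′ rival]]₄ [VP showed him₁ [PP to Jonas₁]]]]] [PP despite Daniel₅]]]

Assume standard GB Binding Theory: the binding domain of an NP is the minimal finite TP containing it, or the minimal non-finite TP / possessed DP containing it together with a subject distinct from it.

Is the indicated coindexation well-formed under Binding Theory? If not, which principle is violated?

Principle C

The two coindexed NPs are *him₁* and *Jonas₁*.
*Jonas₁* is an R-expression. Principle C requires it to be free everywhere.
*him₁* c-commands it and carries the same index.
The R-expression is bound → Principle C violation.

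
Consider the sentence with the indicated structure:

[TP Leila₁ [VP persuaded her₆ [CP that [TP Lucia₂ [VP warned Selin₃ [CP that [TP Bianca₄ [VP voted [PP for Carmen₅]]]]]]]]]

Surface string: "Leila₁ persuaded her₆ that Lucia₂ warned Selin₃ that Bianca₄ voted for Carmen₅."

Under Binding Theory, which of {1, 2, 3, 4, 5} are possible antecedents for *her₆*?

none

*her* is a pronoun, so Principle B applies: it must be free in its binding domain.
Binding domain of *her₆*: the matrix TP, whose subject is Leila₁.
*Leila₁* c-commands the pronoun within its binding domain → coindexation would violate Principle B.
*Lucia₂*: the pronoun c-commands this R-expression → coindexation would violate Principle C on *Lucia₂*.
*Selin₃*: the pronoun c-commands this R-expression → coindexation would violate Principle C on *Selin₃*.
*Bianca₄*: the pronoun c-commands this R-expression → coindexation would violate Principle C on *Bianca₄*.
*Carmen₅*: the pronoun c-commands this R-expression → coindexation would violate Principle C on *Carmen₅*.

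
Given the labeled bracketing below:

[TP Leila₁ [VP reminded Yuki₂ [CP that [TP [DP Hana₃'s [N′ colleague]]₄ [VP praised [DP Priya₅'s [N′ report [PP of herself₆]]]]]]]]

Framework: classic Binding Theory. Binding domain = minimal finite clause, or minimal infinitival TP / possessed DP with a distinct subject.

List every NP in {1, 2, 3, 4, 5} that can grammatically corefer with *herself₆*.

*herself* is an anaphor, so Principle A applies: it must be bound in its binding domain.
Binding domain of *herself₆*: the possessed DP, whose subject is Priya₅.
*Leila₁* c-commands the anaphor but is outside its binding domain → cannot satisfy Principle A.
*Yuki₂* c-commands the anaphor but is outside its binding domain → cannot satisfy Principle A.
*Hana₃* does not c-command the anaphor → cannot bind it.
*[Hana₃'s colleague]₄* c-commands the anaphor but is outside its binding domain → cannot satisfy Principle A.
*Priya₅* c-commands the anaphor within its binding domain → licit binder.

{5}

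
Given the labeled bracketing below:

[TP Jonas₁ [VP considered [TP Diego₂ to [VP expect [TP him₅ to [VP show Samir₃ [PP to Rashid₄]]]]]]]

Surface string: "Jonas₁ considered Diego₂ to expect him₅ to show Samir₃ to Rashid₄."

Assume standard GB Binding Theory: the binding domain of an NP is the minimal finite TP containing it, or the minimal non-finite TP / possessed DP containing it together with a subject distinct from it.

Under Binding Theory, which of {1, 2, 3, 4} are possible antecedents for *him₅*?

{1}

*him* is a pronoun, so Principle B applies: it must be free in its binding domain.
Binding domain of *him₅*: the embedded TP, whose subject is Diego₂.
*Jonas₁* c-commands the pronoun but from outside its binding domain, and is not c-commanded by it → coindexation permitted.
*Diego₂* c-commands the pronoun within its binding domain → coindexation would violate Principle B.
*Samir₃*: the pronoun c-commands this R-expression → coindexation would violate Principle C on *Samir₃*.
*Rashid₄*: the pronoun c-commands this R-expression → coindexation would violate Principle C on *Rashid₄*.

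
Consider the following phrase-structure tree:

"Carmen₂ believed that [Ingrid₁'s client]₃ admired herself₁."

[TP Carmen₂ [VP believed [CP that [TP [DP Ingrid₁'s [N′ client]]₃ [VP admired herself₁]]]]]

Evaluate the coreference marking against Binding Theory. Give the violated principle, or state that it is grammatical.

Principle A

The two coindexed NPs are *Ingrid₁* and *herself₁*.
*herself₁* is an anaphor. Principle A requires it to be bound within its binding domain — the embedded TP, whose subject is [Ingrid₁'s client]₃.
Within that domain it is c-commanded by *[Ingrid₁'s client]₃*, which does not share its index.
*Ingrid₁* does not c-command the anaphor at all.
The anaphor is unbound in its domain → Principle A violation.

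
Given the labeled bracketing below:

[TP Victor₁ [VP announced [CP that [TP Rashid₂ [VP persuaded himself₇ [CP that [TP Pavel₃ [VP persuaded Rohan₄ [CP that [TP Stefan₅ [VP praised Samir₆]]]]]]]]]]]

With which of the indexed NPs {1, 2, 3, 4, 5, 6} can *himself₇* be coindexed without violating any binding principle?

*himself* is an anaphor, so Principle A applies: it must be bound in its binding domain.
Binding domain of *himself₇*: the embedded TP, whose subject is Rashid₂.
*Victor₁* c-commands the anaphor but is outside its binding domain → cannot satisfy Principle A.
*Rashid₂* c-commands the anaphor within its binding domain → licit binder.
*Pavel₃* does not c-command the anaphor → cannot bind it.
*Rohan₄* does not c-command the anaphor → cannot bind it.
*Stefan₅* does not c-command the anaphor → cannot bind it.
*Samir₆* does not c-command the anaphor → cannot bind it.

{2}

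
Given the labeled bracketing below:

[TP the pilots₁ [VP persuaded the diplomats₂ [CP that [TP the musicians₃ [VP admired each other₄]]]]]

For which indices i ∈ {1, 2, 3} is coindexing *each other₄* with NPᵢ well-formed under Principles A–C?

*each other* is an anaphor, so Principle A applies: it must be bound in its binding domain.
Binding domain of *each other₄*: the embedded TP, whose subject is the musicians₃.
*the pilots₁* c-commands the anaphor but is outside its binding domain → cannot satisfy Principle A.
*the diplomats₂* c-commands the anaphor but is outside its binding domain → cannot satisfy Principle A.
*the musicians₃* c-commands the anaphor within its binding domain → licit binder.

{3}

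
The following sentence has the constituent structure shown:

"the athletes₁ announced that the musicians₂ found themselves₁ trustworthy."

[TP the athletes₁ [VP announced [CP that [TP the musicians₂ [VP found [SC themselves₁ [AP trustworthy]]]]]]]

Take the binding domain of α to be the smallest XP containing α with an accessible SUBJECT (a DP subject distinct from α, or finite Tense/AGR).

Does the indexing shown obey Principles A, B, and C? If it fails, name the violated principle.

Principle A

The two coindexed NPs are *the athletes₁* and *themselves₁*.
*themselves₁* is an anaphor. Principle A requires it to be bound within its binding domain — the embedded TP, whose subject is the musicians₂.
Within that domain it is c-commanded by *the musicians₂*, which does not share its index.
*the athletes₁* does c-command the anaphor, but from outside its binding domain.
The anaphor is unbound in its domain → Principle A violation.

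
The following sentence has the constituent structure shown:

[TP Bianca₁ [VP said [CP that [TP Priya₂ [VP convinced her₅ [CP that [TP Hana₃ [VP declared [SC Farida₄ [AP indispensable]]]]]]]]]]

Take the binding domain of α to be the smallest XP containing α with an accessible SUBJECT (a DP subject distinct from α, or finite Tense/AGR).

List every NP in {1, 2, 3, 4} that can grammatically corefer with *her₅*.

*her* is a pronoun, so Principle B applies: it must be free in its binding domain.
Binding domain of *her₅*: the embedded TP, whose subject is Priya₂.
*Bianca₁* c-commands the pronoun but from outside its binding domain, and is not c-commanded by it → coindexation permitted.
*Priya₂* c-commands the pronoun within its binding domain → coindexation would violate Principle B.
*Hana₃*: the pronoun c-commands this R-expression → coindexation would violate Principle C on *Hana₃*.
*Farida₄*: the pronoun c-commands this R-expression → coindexation would violate Principle C on *Farida₄*.

{1}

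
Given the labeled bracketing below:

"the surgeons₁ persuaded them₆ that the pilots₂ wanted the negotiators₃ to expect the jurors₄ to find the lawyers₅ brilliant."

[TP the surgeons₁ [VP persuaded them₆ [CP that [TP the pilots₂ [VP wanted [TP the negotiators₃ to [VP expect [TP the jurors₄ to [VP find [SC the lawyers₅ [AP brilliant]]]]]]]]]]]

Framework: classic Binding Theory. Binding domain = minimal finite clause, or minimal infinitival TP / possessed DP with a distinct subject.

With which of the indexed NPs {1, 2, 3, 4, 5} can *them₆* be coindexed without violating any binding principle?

*them* is a pronoun, so Principle B applies: it must be free in its binding domain.
Binding domain of *them₆*: the matrix TP, whose subject is the surgeons₁.
*the surgeons₁* c-commands the pronoun within its binding domain → coindexation would violate Principle B.
*the pilots₂*: the pronoun c-commands this R-expression → coindexation would violate Principle C on *the pilots₂*.
*the negotiators₃*: the pronoun c-commands this R-expression → coindexation would violate Principle C on *the negotiators₃*.
*the jurors₄*: the pronoun c-commands this R-expression → coindexation would violate Principle C on *the jurors₄*.
*the lawyers₅*: the pronoun c-commands this R-expression → coindexation would violate Principle C on *the lawyers₅*.

none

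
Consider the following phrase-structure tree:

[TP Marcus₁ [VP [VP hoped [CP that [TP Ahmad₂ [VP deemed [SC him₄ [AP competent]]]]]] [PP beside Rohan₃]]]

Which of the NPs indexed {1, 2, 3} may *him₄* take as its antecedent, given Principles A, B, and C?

{1, 3}

*him* is a pronoun, so Principle B applies: it must be free in its binding domain.
Binding domain of *him₄*: the embedded TP, whose subject is Ahmad₂.
*Marcus₁* c-commands the pronoun but from outside its binding domain, and is not c-commanded by it → coindexation permitted.
*Ahmad₂* c-commands the pronoun within its binding domain → coindexation would violate Principle B.
*Rohan₃* and the pronoun do not c-command one another → neither Principle B nor Principle C is at stake; coindexation permitted.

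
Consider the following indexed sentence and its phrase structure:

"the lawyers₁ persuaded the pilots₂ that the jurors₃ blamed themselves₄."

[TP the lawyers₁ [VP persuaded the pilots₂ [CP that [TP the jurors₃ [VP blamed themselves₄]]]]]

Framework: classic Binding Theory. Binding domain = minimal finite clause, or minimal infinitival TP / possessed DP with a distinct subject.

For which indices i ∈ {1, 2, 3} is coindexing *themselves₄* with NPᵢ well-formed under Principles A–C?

*themselves* is an anaphor, so Principle A applies: it must be bound in its binding domain.
Binding domain of *themselves₄*: the embedded TP, whose subject is the jurors₃.
*the lawyers₁* c-commands the anaphor but is outside its binding domain → cannot satisfy Principle A.
*the pilots₂* c-commands the anaphor but is outside its binding domain → cannot satisfy Principle A.
*the jurors₃* c-commands the anaphor within its binding domain → licit binder.

{3}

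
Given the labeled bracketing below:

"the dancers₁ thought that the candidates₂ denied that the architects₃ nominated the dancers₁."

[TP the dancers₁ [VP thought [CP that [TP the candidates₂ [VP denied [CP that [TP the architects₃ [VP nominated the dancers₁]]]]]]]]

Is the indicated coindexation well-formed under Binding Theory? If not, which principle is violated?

The two coindexed NPs are *the dancers₁* (the higher occurrence) and *the dancers₁* (the lower occurrence).
*the dancers₁* (the lower occurrence) is an R-expression. Principle C requires it to be free everywhere.
*the dancers₁* (the higher occurrence) c-commands it and carries the same index.
The R-expression is bound → Principle C violation.

Principle C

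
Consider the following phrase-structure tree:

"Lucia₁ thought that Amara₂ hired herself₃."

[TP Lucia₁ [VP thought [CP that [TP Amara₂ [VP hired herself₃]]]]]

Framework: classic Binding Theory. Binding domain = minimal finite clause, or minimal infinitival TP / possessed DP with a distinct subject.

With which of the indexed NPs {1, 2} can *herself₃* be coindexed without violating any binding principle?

{2}

*herself* is an anaphor, so Principle A applies: it must be bound in its binding domain.
Binding domain of *herself₃*: the embedded TP, whose subject is Amara₂.
*Lucia₁* c-commands the anaphor but is outside its binding domain → cannot satisfy Principle A.
*Amara₂* c-commands the anaphor within its binding domain → licit binder.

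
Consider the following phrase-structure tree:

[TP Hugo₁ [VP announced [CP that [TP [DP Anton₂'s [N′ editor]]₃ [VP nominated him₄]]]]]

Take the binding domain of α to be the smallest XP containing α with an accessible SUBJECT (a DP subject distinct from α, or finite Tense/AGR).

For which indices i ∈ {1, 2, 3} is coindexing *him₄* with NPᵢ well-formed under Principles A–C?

*him* is a pronoun, so Principle B applies: it must be free in its binding domain.
Binding domain of *him₄*: the embedded TP, whose subject is [Anton₂'s editor]₃.
*Hugo₁* c-commands the pronoun but from outside its binding domain, and is not c-commanded by it → coindexation permitted.
*Anton₂* and the pronoun do not c-command one another → neither Principle B nor Principle C is at stake; coindexation permitted.
*[Anton₂'s editor]₃* c-commands the pronoun within its binding domain → coindexation would violate Principle B.

{1, 2}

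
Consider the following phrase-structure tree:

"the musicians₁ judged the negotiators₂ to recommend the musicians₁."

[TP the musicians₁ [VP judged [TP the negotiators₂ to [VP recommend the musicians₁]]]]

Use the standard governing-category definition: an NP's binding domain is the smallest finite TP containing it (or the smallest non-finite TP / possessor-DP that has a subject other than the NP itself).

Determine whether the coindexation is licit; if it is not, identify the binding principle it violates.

Principle C

The two coindexed NPs are *the musicians₁* (the lower occurrence) and *the musicians₁* (the higher occurrence).
*the musicians₁* (the lower occurrence) is an R-expression. Principle C requires it to be free everywhere.
*the musicians₁* (the higher occurrence) c-commands it and carries the same index.
The R-expression is bound → Principle C violation.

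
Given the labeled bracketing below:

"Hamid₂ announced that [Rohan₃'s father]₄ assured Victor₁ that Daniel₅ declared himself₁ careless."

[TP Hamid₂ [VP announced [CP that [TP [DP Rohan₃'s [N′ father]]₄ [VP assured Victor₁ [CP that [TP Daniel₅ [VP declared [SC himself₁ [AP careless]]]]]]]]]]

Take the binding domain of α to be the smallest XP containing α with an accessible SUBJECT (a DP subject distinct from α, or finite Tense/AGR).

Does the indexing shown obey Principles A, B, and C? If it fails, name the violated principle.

Principle A

The two coindexed NPs are *Victor₁* and *himself₁*.
*himself₁* is an anaphor. Principle A requires it to be bound within its binding domain — the embedded TP, whose subject is Daniel₅.
Within that domain it is c-commanded by *Daniel₅*, which does not share its index.
*Victor₁* does c-command the anaphor, but from outside its binding domain.
The anaphor is unbound in its domain → Principle A violation.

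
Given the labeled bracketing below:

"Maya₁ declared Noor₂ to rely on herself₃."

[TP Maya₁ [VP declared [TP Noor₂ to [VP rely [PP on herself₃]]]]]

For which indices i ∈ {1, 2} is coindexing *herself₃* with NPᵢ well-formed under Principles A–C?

{2}

*herself* is an anaphor, so Principle A applies: it must be bound in its binding domain.
Binding domain of *herself₃*: the embedded TP, whose subject is Noor₂.
*Maya₁* c-commands the anaphor but is outside its binding domain → cannot satisfy Principle A.
*Noor₂* c-commands the anaphor within its binding domain → licit binder.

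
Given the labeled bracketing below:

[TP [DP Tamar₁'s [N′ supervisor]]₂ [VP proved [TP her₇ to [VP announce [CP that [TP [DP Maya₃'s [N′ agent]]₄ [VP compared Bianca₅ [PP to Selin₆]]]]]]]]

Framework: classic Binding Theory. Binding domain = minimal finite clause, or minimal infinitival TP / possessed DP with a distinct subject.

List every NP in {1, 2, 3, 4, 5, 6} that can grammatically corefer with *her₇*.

*her* is a pronoun, so Principle B applies: it must be free in its binding domain.
Binding domain of *her₇*: the matrix TP, whose subject is [Tamar₁'s supervisor]₂.
*Tamar₁* and the pronoun do not c-command one another → neither Principle B nor Principle C is at stake; coindexation permitted.
*[Tamar₁'s supervisor]₂* c-commands the pronoun within its binding domain → coindexation would violate Principle B.
*Maya₃*: the pronoun c-commands this R-expression → coindexation would violate Principle C on *Maya₃*.
*[Maya₃'s agent]₄*: the pronoun c-commands this R-expression → coindexation would violate Principle C on *[Maya₃'s agent]₄*.
*Bianca₅*: the pronoun c-commands this R-expression → coindexation would violate Principle C on *Bianca₅*.
*Selin₆*: the pronoun c-commands this R-expression → coindexation would violate Principle C on *Selin₆*.

{1}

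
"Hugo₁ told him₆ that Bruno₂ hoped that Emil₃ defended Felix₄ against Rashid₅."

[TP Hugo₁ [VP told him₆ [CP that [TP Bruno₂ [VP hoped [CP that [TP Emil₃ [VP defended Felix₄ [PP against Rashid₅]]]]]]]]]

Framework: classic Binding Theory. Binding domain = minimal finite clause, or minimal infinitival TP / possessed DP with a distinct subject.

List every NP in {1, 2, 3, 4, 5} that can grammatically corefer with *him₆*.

none

*him* is a pronoun, so Principle B applies: it must be free in its binding domain.
Binding domain of *him₆*: the matrix TP, whose subject is Hugo₁.
*Hugo₁* c-commands the pronoun within its binding domain → coindexation would violate Principle B.
*Bruno₂*: the pronoun c-commands this R-expression → coindexation would violate Principle C on *Bruno₂*.
*Emil₃*: the pronoun c-commands this R-expression → coindexation would violate Principle C on *Emil₃*.
*Felix₄*: the pronoun c-commands this R-expression → coindexation would violate Principle C on *Felix₄*.
*Rashid₅*: the pronoun c-commands this R-expression → coindexation would violate Principle C on *Rashid₅*.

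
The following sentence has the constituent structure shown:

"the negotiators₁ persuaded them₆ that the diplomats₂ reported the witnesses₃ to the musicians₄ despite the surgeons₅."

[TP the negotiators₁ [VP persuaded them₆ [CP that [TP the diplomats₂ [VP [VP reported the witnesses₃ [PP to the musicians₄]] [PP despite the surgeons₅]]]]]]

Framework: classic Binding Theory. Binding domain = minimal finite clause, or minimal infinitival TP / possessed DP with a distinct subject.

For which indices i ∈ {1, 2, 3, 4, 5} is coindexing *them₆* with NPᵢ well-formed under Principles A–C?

*them* is a pronoun, so Principle B applies: it must be free in its binding domain.
Binding domain of *them₆*: the matrix TP, whose subject is the negotiators₁.
*the negotiators₁* c-commands the pronoun within its binding domain → coindexation would violate Principle B.
*the diplomats₂*: the pronoun c-commands this R-expression → coindexation would violate Principle C on *the diplomats₂*.
*the witnesses₃*: the pronoun c-commands this R-expression → coindexation would violate Principle C on *the witnesses₃*.
*the musicians₄*: the pronoun c-commands this R-expression → coindexation would violate Principle C on *the musicians₄*.
*the surgeons₅*: the pronoun c-commands this R-expression → coindexation would violate Principle C on *the surgeons₅*.

none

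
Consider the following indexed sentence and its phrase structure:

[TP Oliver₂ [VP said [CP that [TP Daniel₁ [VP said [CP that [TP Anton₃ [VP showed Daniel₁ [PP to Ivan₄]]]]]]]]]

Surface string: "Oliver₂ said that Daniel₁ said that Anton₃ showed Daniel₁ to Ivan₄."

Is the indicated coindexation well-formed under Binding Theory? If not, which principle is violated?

Principle C

The two coindexed NPs are *Daniel₁* (the lower occurrence) and *Daniel₁* (the higher occurrence).
*Daniel₁* (the lower occurrence) is an R-expression. Principle C requires it to be free everywhere.
*Daniel₁* (the higher occurrence) c-commands it and carries the same index.
The R-expression is bound → Principle C violation.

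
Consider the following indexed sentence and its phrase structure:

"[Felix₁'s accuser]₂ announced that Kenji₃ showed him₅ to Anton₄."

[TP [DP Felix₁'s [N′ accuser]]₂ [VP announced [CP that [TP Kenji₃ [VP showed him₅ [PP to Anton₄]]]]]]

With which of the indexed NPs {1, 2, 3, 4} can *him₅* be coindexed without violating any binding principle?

*him* is a pronoun, so Principle B applies: it must be free in its binding domain.
Binding domain of *him₅*: the embedded TP, whose subject is Kenji₃.
*Felix₁* and the pronoun do not c-command one another → neither Principle B nor Principle C is at stake; coindexation permitted.
*[Felix₁'s accuser]₂* c-commands the pronoun but from outside its binding domain, and is not c-commanded by it → coindexation permitted.
*Kenji₃* c-commands the pronoun within its binding domain → coindexation would violate Principle B.
*Anton₄*: the pronoun c-commands this R-expression → coindexation would violate Principle C on *Anton₄*.

{1, 2}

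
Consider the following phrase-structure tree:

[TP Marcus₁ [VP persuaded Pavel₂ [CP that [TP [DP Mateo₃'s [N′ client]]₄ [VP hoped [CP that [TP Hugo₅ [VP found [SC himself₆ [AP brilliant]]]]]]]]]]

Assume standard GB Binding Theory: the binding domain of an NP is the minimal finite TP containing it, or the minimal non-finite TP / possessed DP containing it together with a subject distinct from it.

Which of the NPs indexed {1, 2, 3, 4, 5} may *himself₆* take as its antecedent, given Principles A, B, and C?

*himself* is an anaphor, so Principle A applies: it must be bound in its binding domain.
Binding domain of *himself₆*: the embedded TP, whose subject is Hugo₅.
*Marcus₁* c-commands the anaphor but is outside its binding domain → cannot satisfy Principle A.
*Pavel₂* c-commands the anaphor but is outside its binding domain → cannot satisfy Principle A.
*Mateo₃* does not c-command the anaphor → cannot bind it.
*[Mateo₃'s client]₄* c-commands the anaphor but is outside its binding domain → cannot satisfy Principle A.
*Hugo₅* c-commands the anaphor within its binding domain → licit binder.

{5}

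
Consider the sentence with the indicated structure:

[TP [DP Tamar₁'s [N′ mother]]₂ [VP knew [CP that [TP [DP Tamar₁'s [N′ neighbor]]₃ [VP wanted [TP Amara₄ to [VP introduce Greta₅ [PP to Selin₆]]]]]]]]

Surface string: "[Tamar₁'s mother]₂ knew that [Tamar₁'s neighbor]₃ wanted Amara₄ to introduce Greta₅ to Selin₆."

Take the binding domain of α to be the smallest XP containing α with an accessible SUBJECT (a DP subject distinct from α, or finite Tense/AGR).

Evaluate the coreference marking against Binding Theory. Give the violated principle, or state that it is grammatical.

grammatical

The two coindexed NPs are *Tamar₁* and *Tamar₁*.
*Tamar₁* is an R-expression; no coindexed NP c-commands it, so Principle C holds.
*Tamar₁* is an R-expression; *Tamar₁* does not c-command it, and no other NP shares its index, so Principle C is satisfied.
All principles are respected.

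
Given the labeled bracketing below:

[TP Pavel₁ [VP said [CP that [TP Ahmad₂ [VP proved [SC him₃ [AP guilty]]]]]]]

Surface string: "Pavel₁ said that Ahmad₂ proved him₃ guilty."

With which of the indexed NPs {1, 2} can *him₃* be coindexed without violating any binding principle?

*him* is a pronoun, so Principle B applies: it must be free in its binding domain.
Binding domain of *him₃*: the embedded TP, whose subject is Ahmad₂.
*Pavel₁* c-commands the pronoun but from outside its binding domain, and is not c-commanded by it → coindexation permitted.
*Ahmad₂* c-commands the pronoun within its binding domain → coindexation would violate Principle B.

{1}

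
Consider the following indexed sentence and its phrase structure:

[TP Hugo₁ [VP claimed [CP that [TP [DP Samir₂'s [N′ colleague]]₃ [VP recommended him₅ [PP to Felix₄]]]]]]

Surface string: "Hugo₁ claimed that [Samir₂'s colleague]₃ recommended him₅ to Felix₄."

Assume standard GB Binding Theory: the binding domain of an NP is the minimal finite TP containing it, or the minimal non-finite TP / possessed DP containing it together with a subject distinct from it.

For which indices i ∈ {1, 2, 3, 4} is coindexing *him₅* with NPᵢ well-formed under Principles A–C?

*him* is a pronoun, so Principle B applies: it must be free in its binding domain.
Binding domain of *him₅*: the embedded TP, whose subject is [Samir₂'s colleague]₃.
*Hugo₁* c-commands the pronoun but from outside its binding domain, and is not c-commanded by it → coindexation permitted.
*Samir₂* and the pronoun do not c-command one another → neither Principle B nor Principle C is at stake; coindexation permitted.
*[Samir₂'s colleague]₃* c-commands the pronoun within its binding domain → coindexation would violate Principle B.
*Felix₄*: the pronoun c-commands this R-expression → coindexation would violate Principle C on *Felix₄*.

{1, 2}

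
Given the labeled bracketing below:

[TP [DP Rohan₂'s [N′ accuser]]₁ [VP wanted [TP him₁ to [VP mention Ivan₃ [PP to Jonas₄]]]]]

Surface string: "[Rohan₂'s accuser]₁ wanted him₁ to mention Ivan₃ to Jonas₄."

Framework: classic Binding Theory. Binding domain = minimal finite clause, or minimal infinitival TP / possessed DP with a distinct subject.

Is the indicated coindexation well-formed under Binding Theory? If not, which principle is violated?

Principle B

The two coindexed NPs are *[Rohan₂'s accuser]₁* and *him₁*.
*him₁* is a pronoun. Its binding domain is the matrix TP, whose subject is [Rohan₂'s accuser]₁.
*[Rohan₂'s accuser]₁* c-commands it within that domain and carries the same index.
The pronoun is locally bound → Principle B violation.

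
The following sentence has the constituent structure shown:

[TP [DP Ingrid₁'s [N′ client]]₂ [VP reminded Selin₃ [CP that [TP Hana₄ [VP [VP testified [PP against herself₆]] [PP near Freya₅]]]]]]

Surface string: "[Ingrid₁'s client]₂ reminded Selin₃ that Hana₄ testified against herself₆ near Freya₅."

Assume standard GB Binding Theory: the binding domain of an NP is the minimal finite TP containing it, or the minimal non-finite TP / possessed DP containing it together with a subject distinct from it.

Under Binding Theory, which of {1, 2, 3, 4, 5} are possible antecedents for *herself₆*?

{4}

*herself* is an anaphor, so Principle A applies: it must be bound in its binding domain.
Binding domain of *herself₆*: the embedded TP, whose subject is Hana₄.
*Ingrid₁* does not c-command the anaphor → cannot bind it.
*[Ingrid₁'s client]₂* c-commands the anaphor but is outside its binding domain → cannot satisfy Principle A.
*Selin₃* c-commands the anaphor but is outside its binding domain → cannot satisfy Principle A.
*Hana₄* c-commands the anaphor within its binding domain → licit binder.
*Freya₅* does not c-command the anaphor → cannot bind it.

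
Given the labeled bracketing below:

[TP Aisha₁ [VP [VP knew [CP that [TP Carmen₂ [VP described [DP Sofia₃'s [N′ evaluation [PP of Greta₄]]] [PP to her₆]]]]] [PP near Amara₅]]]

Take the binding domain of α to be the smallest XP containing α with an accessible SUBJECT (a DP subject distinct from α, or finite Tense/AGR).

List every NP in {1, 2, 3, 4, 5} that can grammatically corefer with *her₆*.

*her* is a pronoun, so Principle B applies: it must be free in its binding domain.
Binding domain of *her₆*: the embedded TP, whose subject is Carmen₂.
*Aisha₁* c-commands the pronoun but from outside its binding domain, and is not c-commanded by it → coindexation permitted.
*Carmen₂* c-commands the pronoun within its binding domain → coindexation would violate Principle B.
*Sofia₃* and the pronoun do not c-command one another → neither Principle B nor Principle C is at stake; coindexation permitted.
*Greta₄* and the pronoun do not c-command one another → neither Principle B nor Principle C is at stake; coindexation permitted.
*Amara₅* and the pronoun do not c-command one another → neither Principle B nor Principle C is at stake; coindexation permitted.

{1, 3, 4, 5}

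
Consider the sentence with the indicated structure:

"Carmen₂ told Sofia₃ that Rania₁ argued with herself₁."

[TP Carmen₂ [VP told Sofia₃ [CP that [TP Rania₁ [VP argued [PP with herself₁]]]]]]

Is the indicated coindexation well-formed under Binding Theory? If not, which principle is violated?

grammatical

The two coindexed NPs are *Rania₁* and *herself₁*.
*herself₁* is an anaphor; its binding domain is the embedded TP, whose subject is Rania₁. *Rania₁* c-commands it within that domain and shares its index, so Principle A is satisfied.
*Rania₁* is an R-expression; *herself₁* does not c-command it, and no other NP shares its index, so Principle C is satisfied.
All principles are respected.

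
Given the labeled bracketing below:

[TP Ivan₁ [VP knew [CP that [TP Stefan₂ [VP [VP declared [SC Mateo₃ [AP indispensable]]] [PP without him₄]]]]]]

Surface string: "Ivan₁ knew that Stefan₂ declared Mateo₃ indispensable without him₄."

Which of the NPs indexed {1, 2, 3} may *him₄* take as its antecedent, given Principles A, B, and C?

*him* is a pronoun, so Principle B applies: it must be free in its binding domain.
Binding domain of *him₄*: the embedded TP, whose subject is Stefan₂.
*Ivan₁* c-commands the pronoun but from outside its binding domain, and is not c-commanded by it → coindexation permitted.
*Stefan₂* c-commands the pronoun within its binding domain → coindexation would violate Principle B.
*Mateo₃* and the pronoun do not c-command one another → neither Principle B nor Principle C is at stake; coindexation permitted.

{1, 3}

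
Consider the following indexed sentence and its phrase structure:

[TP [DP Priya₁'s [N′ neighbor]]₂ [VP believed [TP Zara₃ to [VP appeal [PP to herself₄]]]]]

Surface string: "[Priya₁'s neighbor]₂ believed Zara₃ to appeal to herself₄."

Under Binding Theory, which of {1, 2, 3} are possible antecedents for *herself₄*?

{3}

*herself* is an anaphor, so Principle A applies: it must be bound in its binding domain.
Binding domain of *herself₄*: the embedded TP, whose subject is Zara₃.
*Priya₁* does not c-command the anaphor → cannot bind it.
*[Priya₁'s neighbor]₂* c-commands the anaphor but is outside its binding domain → cannot satisfy Principle A.
*Zara₃* c-commands the anaphor within its binding domain → licit binder.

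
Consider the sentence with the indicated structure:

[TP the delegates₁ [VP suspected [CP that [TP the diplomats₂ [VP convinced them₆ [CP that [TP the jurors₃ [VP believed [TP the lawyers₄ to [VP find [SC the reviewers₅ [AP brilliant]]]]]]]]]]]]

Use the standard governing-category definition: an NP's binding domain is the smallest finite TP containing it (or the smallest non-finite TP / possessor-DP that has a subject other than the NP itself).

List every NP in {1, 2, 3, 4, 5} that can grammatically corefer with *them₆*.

{1}

*them* is a pronoun, so Principle B applies: it must be free in its binding domain.
Binding domain of *them₆*: the embedded TP, whose subject is the diplomats₂.
*the delegates₁* c-commands the pronoun but from outside its binding domain, and is not c-commanded by it → coindexation permitted.
*the diplomats₂* c-commands the pronoun within its binding domain → coindexation would violate Principle B.
*the jurors₃*: the pronoun c-commands this R-expression → coindexation would violate Principle C on *the jurors₃*.
*the lawyers₄*: the pronoun c-commands this R-expression → coindexation would violate Principle C on *the lawyers₄*.
*the reviewers₅*: the pronoun c-commands this R-expression → coindexation would violate Principle C on *the reviewers₅*.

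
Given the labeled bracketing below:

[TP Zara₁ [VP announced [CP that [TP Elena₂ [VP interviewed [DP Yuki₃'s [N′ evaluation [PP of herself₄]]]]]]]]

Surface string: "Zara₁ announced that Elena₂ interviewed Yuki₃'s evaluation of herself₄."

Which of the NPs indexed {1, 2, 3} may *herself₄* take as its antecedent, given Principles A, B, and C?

{3}

*herself* is an anaphor, so Principle A applies: it must be bound in its binding domain.
Binding domain of *herself₄*: the possessed DP, whose subject is Yuki₃.
*Zara₁* c-commands the anaphor but is outside its binding domain → cannot satisfy Principle A.
*Elena₂* c-commands the anaphor but is outside its binding domain → cannot satisfy Principle A.
*Yuki₃* c-commands the anaphor within its binding domain → licit binder.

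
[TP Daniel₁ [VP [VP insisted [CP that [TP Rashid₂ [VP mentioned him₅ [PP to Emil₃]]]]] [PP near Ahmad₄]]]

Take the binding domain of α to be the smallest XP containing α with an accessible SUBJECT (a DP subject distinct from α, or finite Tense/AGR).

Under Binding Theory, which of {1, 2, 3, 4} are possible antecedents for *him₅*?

*him* is a pronoun, so Principle B applies: it must be free in its binding domain.
Binding domain of *him₅*: the embedded TP, whose subject is Rashid₂.
*Daniel₁* c-commands the pronoun but from outside its binding domain, and is not c-commanded by it → coindexation permitted.
*Rashid₂* c-commands the pronoun within its binding domain → coindexation would violate Principle B.
*Emil₃*: the pronoun c-commands this R-expression → coindexation would violate Principle C on *Emil₃*.
*Ahmad₄* and the pronoun do not c-command one another → neither Principle B nor Principle C is at stake; coindexation permitted.

{1, 4}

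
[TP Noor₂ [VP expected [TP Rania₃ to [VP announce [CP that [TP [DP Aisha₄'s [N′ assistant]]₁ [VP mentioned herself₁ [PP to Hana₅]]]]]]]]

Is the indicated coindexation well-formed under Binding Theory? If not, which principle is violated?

The two coindexed NPs are *[Aisha₄'s assistant]₁* and *herself₁*.
*herself₁* is an anaphor; its binding domain is the embedded TP, whose subject is [Aisha₄'s assistant]₁. *[Aisha₄'s assistant]₁* c-commands it within that domain and shares its index, so Principle A is satisfied.
*[Aisha₄'s assistant]₁* is an R-expression; *herself₁* does not c-command it, and no other NP shares its index, so Principle C is satisfied.
All principles are respected.

grammatical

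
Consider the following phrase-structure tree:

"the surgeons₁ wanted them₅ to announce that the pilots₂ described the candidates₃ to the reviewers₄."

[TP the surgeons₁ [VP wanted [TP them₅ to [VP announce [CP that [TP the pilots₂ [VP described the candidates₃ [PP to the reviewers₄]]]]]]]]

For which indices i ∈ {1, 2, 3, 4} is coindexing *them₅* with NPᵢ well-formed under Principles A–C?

none

*them* is a pronoun, so Principle B applies: it must be free in its binding domain.
Binding domain of *them₅*: the matrix TP, whose subject is the surgeons₁.
*the surgeons₁* c-commands the pronoun within its binding domain → coindexation would violate Principle B.
*the pilots₂*: the pronoun c-commands this R-expression → coindexation would violate Principle C on *the pilots₂*.
*the candidates₃*: the pronoun c-commands this R-expression → coindexation would violate Principle C on *the candidates₃*.
*the reviewers₄*: the pronoun c-commands this R-expression → coindexation would violate Principle C on *the reviewers₄*.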